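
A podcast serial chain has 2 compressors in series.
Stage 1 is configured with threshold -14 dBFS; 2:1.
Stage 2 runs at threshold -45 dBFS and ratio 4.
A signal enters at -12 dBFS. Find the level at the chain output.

-37 dBFS

Stage 1: overshoot 2 dB → 2/2 = 1 dB → -13 dBFS.
Stage 2: overshoot 32 dB → 32/4 = 8 dB → -37 dBFS.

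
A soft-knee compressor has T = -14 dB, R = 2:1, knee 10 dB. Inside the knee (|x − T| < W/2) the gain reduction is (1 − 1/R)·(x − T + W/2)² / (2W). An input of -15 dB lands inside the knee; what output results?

x − T + W/2 = -15 − (-14) + 5 = 4.
GR = (1 − 1/2) × 4² / 20 = 0.5 × 16 / 20 = 0.4 dB.
Output = -15 − 0.4 = -15.4 dB.

-15.4 dB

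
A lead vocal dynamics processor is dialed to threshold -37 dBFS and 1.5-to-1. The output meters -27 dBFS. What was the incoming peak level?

-22 dBFS

The compressed level sits -27 − (-37) = 10 dB over threshold.
Input overshoot = R × output overshoot = 15 dB → input = -37 + 15 = -22 dBFS.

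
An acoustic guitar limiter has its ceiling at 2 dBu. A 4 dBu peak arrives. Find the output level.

2 dBu

At ∞:1, everything above 2 dBu is held at the ceiling.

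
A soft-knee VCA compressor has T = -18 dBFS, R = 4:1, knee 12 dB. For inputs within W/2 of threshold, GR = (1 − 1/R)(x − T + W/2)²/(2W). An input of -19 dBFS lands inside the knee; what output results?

-19.78125 dBFS

x − T + W/2 = -19 − (-18) + 6 = 5.
GR = (1 − 1/4) × 5² / 24 = 0.75 × 25 / 24 = 0.78125 dB.
Output = -19 − 0.78125 = -19.78125 dBFS.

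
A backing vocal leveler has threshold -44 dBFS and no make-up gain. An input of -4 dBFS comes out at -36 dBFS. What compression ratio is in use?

Input overshoot = -4 − (-44) = 40 dB; output overshoot = -36 − (-44) = 8 dB.
Ratio = 40 / 8 = 5.

5:1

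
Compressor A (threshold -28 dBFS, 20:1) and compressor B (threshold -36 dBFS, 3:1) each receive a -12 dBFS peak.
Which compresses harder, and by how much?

A: 16 dB over, compressed to 0.8 dB over, so 15.2 dB of GR.
B: 24 dB over, compressed to 8 dB over, so 16 dB of GR.
B reduces 0.8 dB more.

B, by 0.8 dB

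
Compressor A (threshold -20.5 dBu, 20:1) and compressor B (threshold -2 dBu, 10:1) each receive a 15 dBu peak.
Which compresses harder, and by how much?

A, by 18.425 dB

A: GR = 35.5 − 35.5/20 = 33.725 dB.
B: GR = 17 − 17/10 = 15.3 dB.
A applies 18.425 dB more gain reduction.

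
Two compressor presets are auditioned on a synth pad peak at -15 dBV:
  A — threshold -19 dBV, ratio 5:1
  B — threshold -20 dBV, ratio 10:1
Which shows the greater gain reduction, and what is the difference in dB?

A: GR = 4 − 4/5 = 3.2 dB.
B: GR = 5 − 5/10 = 4.5 dB.
B applies 1.3 dB more gain reduction.

B, by 1.3 dB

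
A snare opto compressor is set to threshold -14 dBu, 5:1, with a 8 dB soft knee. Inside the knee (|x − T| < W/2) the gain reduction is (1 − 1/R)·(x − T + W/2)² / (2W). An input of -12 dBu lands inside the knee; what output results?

-13.8 dBu

x − T + W/2 = -12 − (-14) + 4 = 6.
GR = (1 − 1/5) × 6² / 16 = 0.8 × 36 / 16 = 1.8 dB.
Output = -12 − 1.8 = -13.8 dBu.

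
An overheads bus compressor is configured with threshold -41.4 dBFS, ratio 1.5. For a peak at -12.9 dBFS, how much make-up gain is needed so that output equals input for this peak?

Overshoot 28.5 dB → 28.5/1.5 = 19 dB after compression, so the compressed level is -41.4 + 19 = -22.4 dBFS.
Make-up = target − compressed = -12.9 − (-22.4) = 9.5 dB.

9.5 dB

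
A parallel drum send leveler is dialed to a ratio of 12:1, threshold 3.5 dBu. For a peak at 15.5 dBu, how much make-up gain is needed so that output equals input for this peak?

11 dB

Overshoot 12 dB → 12/12 = 1 dB after compression, so the compressed level is 3.5 + 1 = 4.5 dBu.
Make-up = target − compressed = 15.5 − 4.5 = 11 dB.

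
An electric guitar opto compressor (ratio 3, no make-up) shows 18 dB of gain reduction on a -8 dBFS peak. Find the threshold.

Let T be the threshold. Output overshoot = (input overshoot)/R, so -26 − T = (-8 − T)/3.
3·(-26 − T) = -8 − T → 2·T = -78 − (-8) = -70.
T = -70/2 = -35 dBFS.

-35 dBFS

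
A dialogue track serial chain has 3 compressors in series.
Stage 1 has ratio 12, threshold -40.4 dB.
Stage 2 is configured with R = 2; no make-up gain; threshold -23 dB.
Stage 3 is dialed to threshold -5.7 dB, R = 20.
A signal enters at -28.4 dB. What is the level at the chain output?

-39.4 dB

Stage 1: 12 dB above -40.4 dB, reduced 12:1 to 1 dB above → -39.4 dB.
Stage 2: below threshold (-39.4 ≤ -23); passes unchanged; output -39.4 dB.
Stage 3: -39.4 dB is at or below the -5.7 dB threshold — no compression; output -39.4 dB.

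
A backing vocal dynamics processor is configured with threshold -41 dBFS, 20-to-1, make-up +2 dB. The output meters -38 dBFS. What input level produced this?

Stripping the +2 dB make-up gives -40 dBFS at the gain stage.
Post-compression overshoot = -40 − (-41) = 1 dB.
Before 20:1 compression the overshoot was 1 × 20 = 20 dB, so input = -41 + 20 = -21 dBFS.

-21 dBFS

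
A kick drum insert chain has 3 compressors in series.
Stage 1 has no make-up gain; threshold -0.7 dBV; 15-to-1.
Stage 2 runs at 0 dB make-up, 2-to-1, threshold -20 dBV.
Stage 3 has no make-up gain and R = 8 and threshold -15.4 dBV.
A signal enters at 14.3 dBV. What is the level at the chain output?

Stage 1: overshoot 15 dB → 15/15 = 1 dB → 0.3 dBV.
Stage 2: overshoot 20.3 dB → 20.3/2 = 10.15 dB → -9.85 dBV.
Stage 3: -9.85 dBV is 5.55 dB over -15.4 dBV; at 8:1 that becomes 0.69375 dB over, giving -14.70625 dBV.

-14.70625 dBV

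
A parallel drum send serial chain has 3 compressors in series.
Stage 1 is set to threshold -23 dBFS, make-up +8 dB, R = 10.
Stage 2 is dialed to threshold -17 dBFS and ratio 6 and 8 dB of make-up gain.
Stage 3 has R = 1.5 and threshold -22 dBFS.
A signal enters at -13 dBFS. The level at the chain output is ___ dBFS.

-13 dBFS

Stage 1: overshoot 10 dB → 10/10 = 1 dB → -22 dBFS; +8 dB make-up → -14 dBFS.
Stage 2: overshoot 3 dB → 3/6 = 0.5 dB → -16.5 dBFS; +8 dB make-up → -8.5 dBFS.
Stage 3: -8.5 dBFS is 13.5 dB over -22 dBFS; at 1.5:1 that becomes 9 dB over, giving -13 dBFS.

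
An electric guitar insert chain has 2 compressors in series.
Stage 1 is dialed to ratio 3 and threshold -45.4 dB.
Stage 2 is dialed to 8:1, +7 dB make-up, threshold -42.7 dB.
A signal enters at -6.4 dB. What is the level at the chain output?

-34.4125 dB

Stage 1: -6.4 dB is 39 dB over -45.4 dB; at 3:1 that becomes 13 dB over, giving -32.4 dB.
Stage 2: 10.3 dB above -42.7 dB, reduced 8:1 to 1.2875 dB above → -41.4125 dB; +7 dB make-up → -34.4125 dB.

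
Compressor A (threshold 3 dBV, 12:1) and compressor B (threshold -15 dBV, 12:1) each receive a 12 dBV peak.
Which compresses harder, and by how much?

B, by 16.5 dB

A: GR = 9 − 9/12 = 8.25 dB.
B: GR = 27 − 27/12 = 24.75 dB.
B applies 16.5 dB more gain reduction.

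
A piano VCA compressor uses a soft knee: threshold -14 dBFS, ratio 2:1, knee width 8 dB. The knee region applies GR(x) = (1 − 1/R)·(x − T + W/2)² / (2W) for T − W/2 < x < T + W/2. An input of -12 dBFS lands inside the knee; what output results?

-13.125 dBFS

x − T + W/2 = -12 − (-14) + 4 = 6.
GR = (1 − 1/2) × 6² / 16 = 0.5 × 36 / 16 = 1.125 dB.
Output = -12 − 1.125 = -13.125 dBFS.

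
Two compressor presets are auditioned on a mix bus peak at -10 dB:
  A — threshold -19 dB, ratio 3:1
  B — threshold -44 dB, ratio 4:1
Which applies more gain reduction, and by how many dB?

B, by 19.5 dB

A: overshoot 9 dB → output overshoot 3 dB → GR 6 dB.
B: overshoot 34 dB → output overshoot 8.5 dB → GR 25.5 dB.
Difference: 19.5 dB in favour of B.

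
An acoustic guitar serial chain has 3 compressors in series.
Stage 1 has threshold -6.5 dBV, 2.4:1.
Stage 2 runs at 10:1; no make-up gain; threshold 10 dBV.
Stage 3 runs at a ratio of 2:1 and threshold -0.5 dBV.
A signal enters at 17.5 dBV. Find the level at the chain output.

1.5 dBV

Stage 1: overshoot 24 dB → 24/2.4 = 10 dB → 3.5 dBV.
Stage 2: 3.5 dBV ≤ 10 dBV, so stage 2 doesn't engage; output 3.5 dBV.
Stage 3: overshoot 4 dB → 4/2 = 2 dB → 1.5 dBV.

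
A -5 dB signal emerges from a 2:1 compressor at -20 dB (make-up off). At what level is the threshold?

-35 dB

Input is 30 dB above T (since output overshoot × R = input overshoot: (-20 − T)·2 = -5 − T gives T = -35 dB).
Check: -35 + (-5 − (-35))/2 = -35 + 15 = -20 dB. ✓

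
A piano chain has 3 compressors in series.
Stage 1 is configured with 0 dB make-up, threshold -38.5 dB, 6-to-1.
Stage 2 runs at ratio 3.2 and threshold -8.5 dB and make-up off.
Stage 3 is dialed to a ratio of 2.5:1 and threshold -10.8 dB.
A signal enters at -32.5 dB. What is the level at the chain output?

-37.5 dB

Stage 1: -32.5 dB is 6 dB over -38.5 dB; at 6:1 that becomes 1 dB over, giving -37.5 dB.
Stage 2: below threshold (-37.5 ≤ -8.5); passes unchanged; output -37.5 dB.
Stage 3: -37.5 dB is at or below the -10.8 dB threshold — no compression; output -37.5 dB.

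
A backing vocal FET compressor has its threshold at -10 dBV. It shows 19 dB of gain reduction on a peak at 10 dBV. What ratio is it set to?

20:1

Input overshoot = 10 − (-10) = 20 dB.
Output overshoot = 20 − 19 = 1 dB.
Ratio = input overshoot / output overshoot = 20 / 1 = 20.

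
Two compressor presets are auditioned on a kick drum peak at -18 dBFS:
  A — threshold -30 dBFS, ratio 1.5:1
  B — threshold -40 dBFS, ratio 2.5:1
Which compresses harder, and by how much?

B, by 9.2 dB

A: overshoot 12 dB → output overshoot 8 dB → GR 4 dB.
B: overshoot 22 dB → output overshoot 8.8 dB → GR 13.2 dB.
B applies 9.2 dB more gain reduction.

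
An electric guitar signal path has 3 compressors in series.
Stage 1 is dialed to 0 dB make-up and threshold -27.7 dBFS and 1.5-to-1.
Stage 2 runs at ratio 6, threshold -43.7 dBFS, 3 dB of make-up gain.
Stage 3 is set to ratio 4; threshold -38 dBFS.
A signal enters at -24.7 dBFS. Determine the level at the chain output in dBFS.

Stage 1: overshoot 3 dB → 3/1.5 = 2 dB → -25.7 dBFS.
Stage 2: 18 dB above -43.7 dBFS, reduced 6:1 to 3 dB above → -40.7 dBFS; +3 dB make-up → -37.7 dBFS.
Stage 3: -37.7 dBFS is 0.3 dB over -38 dBFS; at 4:1 that becomes 0.075 dB over, giving -37.925 dBFS.

-37.925 dBFS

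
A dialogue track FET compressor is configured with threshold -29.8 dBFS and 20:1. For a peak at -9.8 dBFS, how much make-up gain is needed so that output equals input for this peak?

19 dB

The peak compresses to -29.8 + 20/20 = -28.8 dBFS.
To reach -9.8 dBFS requires -9.8 − (-28.8) = 19 dB of make-up.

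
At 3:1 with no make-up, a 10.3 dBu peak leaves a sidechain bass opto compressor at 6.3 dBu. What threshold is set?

Let T be the threshold. Output overshoot = (input overshoot)/R, so 6.3 − T = (10.3 − T)/3.
3·(6.3 − T) = 10.3 − T → 2·T = 18.9 − 10.3 = 8.6.
T = 8.6/2 = 4.3 dBu.

4.3 dBu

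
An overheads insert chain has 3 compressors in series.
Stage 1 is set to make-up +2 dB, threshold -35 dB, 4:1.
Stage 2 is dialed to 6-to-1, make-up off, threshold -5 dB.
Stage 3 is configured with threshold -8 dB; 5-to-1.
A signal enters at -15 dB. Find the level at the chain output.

Stage 1: overshoot 20 dB → 20/4 = 5 dB → -30 dB; +2 dB make-up → -28 dB.
Stage 2: -28 dB ≤ -5 dB, so stage 2 doesn't engage; output -28 dB.
Stage 3: below threshold (-28 ≤ -8); passes unchanged; output -28 dB.

-28 dB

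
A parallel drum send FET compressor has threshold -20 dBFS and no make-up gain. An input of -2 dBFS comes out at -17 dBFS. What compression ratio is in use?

6:1

Input overshoot = -2 − (-20) = 18 dB; output overshoot = -17 − (-20) = 3 dB.
Ratio = 18 / 3 = 6.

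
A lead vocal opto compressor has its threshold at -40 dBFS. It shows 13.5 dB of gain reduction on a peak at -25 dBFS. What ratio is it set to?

10:1

Input overshoot = -25 − (-40) = 15 dB.
Output overshoot = 15 − 13.5 = 1.5 dB.
Ratio = input overshoot / output overshoot = 15 / 1.5 = 10.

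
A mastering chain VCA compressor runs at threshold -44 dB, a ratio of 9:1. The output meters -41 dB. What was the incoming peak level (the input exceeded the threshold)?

-17 dB

That's 3 dB above the -44 dB threshold.
Before 9:1 compression the overshoot was 3 × 9 = 27 dB, so input = -44 + 27 = -17 dB.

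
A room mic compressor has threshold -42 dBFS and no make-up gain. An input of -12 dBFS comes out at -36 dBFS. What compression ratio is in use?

5:1

Input overshoot = -12 − (-42) = 30 dB; output overshoot = -36 − (-42) = 6 dB.
Ratio = 30 / 6 = 5.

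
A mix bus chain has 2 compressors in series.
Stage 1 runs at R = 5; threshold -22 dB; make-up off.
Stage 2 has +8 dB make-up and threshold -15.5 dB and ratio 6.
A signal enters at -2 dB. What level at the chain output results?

-10 dB

Stage 1: -2 dB is 20 dB over -22 dB; at 5:1 that becomes 4 dB over, giving -18 dB.
Stage 2: -18 dB is at or below the -15.5 dB threshold — no compression; make-up brings it to -10 dB.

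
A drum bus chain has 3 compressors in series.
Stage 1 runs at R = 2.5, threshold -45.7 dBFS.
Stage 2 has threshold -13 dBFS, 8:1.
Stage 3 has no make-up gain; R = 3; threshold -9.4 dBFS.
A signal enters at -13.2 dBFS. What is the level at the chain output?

Stage 1: -13.2 dBFS is 32.5 dB over -45.7 dBFS; at 2.5:1 that becomes 13 dB over, giving -32.7 dBFS.
Stage 2: -32.7 dBFS is at or below the -13 dBFS threshold — no compression; output -32.7 dBFS.
Stage 3: -32.7 dBFS is at or below the -9.4 dBFS threshold — no compression; output -32.7 dBFS.

-32.7 dBFS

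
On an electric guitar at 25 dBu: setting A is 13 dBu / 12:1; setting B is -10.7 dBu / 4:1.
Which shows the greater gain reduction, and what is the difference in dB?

B, by 15.775 dB

A: 12 dB over, compressed to 1 dB over, so 11 dB of GR.
B: 35.7 dB over, compressed to 8.925 dB over, so 26.775 dB of GR.
B applies 15.775 dB more gain reduction.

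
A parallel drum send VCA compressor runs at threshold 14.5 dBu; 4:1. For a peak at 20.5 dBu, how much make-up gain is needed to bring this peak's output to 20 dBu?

4 dB

Overshoot 6 dB → 6/4 = 1.5 dB after compression, so the compressed level is 14.5 + 1.5 = 16 dBu.
Make-up = target − compressed = 20 − 16 = 4 dB.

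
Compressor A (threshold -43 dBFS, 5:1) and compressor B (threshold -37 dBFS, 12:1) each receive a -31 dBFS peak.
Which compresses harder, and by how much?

A: 12 dB over, compressed to 2.4 dB over, so 9.6 dB of GR.
B: 6 dB over, compressed to 0.5 dB over, so 5.5 dB of GR.
A reduces 4.1 dB more.

A, by 4.1 dB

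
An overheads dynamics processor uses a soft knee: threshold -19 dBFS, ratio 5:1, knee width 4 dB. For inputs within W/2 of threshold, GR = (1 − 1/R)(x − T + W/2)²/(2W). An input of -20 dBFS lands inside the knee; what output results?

x − T + W/2 = -20 − (-19) + 2 = 1.
GR = (1 − 1/5) × 1² / 8 = 0.8 × 1 / 8 = 0.1 dB.
Output = -20 − 0.1 = -20.1 dBFS.

-20.1 dBFS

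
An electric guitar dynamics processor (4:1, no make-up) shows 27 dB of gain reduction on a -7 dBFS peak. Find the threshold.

Input is 36 dB above T (since output overshoot × R = input overshoot: (-34 − T)·4 = -7 − T gives T = -43 dBFS).
Check: -43 + (-7 − (-43))/4 = -43 + 9 = -34 dBFS. ✓

-43 dBFS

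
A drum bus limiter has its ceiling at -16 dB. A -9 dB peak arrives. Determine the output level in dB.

-16 dB

At ∞:1, everything above -16 dB is held at the ceiling.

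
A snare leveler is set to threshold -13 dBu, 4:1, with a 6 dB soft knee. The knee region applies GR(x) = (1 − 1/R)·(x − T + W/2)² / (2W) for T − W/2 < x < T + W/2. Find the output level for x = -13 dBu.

x − T + W/2 = -13 − (-13) + 3 = 3.
GR = (1 − 1/4) × 3² / 12 = 0.75 × 9 / 12 = 0.5625 dB.
Output = -13 − 0.5625 = -13.5625 dBu.

-13.5625 dBu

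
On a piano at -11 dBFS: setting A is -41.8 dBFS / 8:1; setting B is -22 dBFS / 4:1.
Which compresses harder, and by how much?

A: GR = 30.8 − 30.8/8 = 26.95 dB.
B: GR = 11 − 11/4 = 8.25 dB.
A applies 18.7 dB more gain reduction.

A, by 18.7 dB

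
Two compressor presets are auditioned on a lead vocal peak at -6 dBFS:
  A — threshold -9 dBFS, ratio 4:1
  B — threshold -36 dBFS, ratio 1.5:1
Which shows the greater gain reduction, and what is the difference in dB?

B, by 7.75 dB

A: 3 dB over, compressed to 0.75 dB over, so 2.25 dB of GR.
B: 30 dB over, compressed to 20 dB over, so 10 dB of GR.
B reduces 7.75 dB more.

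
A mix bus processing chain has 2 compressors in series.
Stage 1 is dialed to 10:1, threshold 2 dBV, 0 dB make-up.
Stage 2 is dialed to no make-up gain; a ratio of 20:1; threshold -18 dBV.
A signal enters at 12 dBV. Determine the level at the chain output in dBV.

Stage 1: overshoot 10 dB → 10/10 = 1 dB → 3 dBV.
Stage 2: overshoot 21 dB → 21/20 = 1.05 dB → -16.95 dBV.

-16.95 dBV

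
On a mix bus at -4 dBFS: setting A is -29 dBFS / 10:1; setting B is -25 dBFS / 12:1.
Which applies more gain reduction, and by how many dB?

A, by 3.25 dB

A: GR = 25 − 25/10 = 22.5 dB.
B: GR = 21 − 21/12 = 19.25 dB.
A applies 3.25 dB more gain reduction.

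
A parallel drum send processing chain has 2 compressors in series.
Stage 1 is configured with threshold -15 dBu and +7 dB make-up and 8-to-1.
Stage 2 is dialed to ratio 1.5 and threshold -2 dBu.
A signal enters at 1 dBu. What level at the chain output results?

-6 dBu

Stage 1: 16 dB above -15 dBu, reduced 8:1 to 2 dB above → -13 dBu; +7 dB make-up → -6 dBu.
Stage 2: -6 dBu is at or below the -2 dBu threshold — no compression; output -6 dBu.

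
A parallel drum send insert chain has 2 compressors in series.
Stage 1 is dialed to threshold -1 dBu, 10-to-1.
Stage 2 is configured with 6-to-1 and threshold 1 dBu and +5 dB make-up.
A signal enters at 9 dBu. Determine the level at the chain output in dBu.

5 dBu

Stage 1: overshoot 10 dB → 10/10 = 1 dB → 0 dBu.
Stage 2: below threshold (0 ≤ 1); passes unchanged; make-up brings it to 5 dBu.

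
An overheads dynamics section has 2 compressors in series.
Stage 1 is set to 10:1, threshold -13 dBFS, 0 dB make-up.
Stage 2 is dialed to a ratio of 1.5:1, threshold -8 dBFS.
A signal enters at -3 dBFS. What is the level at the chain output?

Stage 1: overshoot 10 dB → 10/10 = 1 dB → -12 dBFS.
Stage 2: -12 dBFS is at or below the -8 dBFS threshold — no compression; output -12 dBFS.

-12 dBFS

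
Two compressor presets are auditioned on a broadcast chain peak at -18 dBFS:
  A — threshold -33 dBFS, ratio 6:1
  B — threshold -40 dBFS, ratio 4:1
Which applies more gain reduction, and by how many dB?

B, by 4 dB

A: overshoot 15 dB → output overshoot 2.5 dB → GR 12.5 dB.
B: overshoot 22 dB → output overshoot 5.5 dB → GR 16.5 dB.
B reduces 4 dB more.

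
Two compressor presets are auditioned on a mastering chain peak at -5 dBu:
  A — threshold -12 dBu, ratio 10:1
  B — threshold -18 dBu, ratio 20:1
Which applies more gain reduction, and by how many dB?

B, by 6.05 dB

A: 7 dB over, compressed to 0.7 dB over, so 6.3 dB of GR.
B: 13 dB over, compressed to 0.65 dB over, so 12.35 dB of GR.
Difference: 6.05 dB in favour of B.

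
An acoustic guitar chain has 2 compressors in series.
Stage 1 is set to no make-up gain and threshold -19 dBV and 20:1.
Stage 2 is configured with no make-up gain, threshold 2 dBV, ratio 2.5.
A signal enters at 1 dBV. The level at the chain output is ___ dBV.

Stage 1: 1 dBV is 20 dB over -19 dBV; at 20:1 that becomes 1 dB over, giving -18 dBV.
Stage 2: -18 dBV ≤ 2 dBV, so stage 2 doesn't engage; output -18 dBV.

-18 dBV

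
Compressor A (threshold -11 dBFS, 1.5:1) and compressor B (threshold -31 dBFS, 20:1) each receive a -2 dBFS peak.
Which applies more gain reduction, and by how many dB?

B, by 24.55 dB

A: GR = 9 − 9/1.5 = 3 dB.
B: GR = 29 − 29/20 = 27.55 dB.
Difference: 24.55 dB in favour of B.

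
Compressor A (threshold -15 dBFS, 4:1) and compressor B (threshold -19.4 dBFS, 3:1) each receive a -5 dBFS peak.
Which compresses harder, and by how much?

A: 10 dB over, compressed to 2.5 dB over, so 7.5 dB of GR.
B: 14.4 dB over, compressed to 4.8 dB over, so 9.6 dB of GR.
B applies 2.1 dB more gain reduction.

B, by 2.1 dB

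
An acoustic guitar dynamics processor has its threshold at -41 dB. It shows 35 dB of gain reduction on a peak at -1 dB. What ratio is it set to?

Input overshoot = -1 − (-41) = 40 dB.
Output overshoot = 40 − 35 = 5 dB.
Ratio = input overshoot / output overshoot = 40 / 5 = 8.

8:1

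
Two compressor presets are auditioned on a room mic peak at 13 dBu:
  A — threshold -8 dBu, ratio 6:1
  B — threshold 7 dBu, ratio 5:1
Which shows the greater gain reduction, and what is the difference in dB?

A, by 12.7 dB

A: 21 dB over, compressed to 3.5 dB over, so 17.5 dB of GR.
B: 6 dB over, compressed to 1.2 dB over, so 4.8 dB of GR.
A applies 12.7 dB more gain reduction.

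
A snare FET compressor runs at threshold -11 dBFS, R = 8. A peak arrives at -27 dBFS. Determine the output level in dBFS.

-27 dBFS

-27 dBFS is 16 dB below the -11 dBFS threshold, so no gain reduction is applied.
Output = input = -27 dBFS.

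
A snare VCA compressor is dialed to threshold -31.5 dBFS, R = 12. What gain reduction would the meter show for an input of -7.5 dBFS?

Overshoot = -7.5 − (-31.5) = 24 dB.
At 12:1, output sits 24/12 = 2 dB above threshold.
So the signal is attenuated by 24 − 2 = 22 dB.

22 dB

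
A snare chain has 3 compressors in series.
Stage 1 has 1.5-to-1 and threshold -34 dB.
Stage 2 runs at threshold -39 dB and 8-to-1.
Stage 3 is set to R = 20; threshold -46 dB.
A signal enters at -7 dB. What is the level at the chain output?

-45.50625 dB

Stage 1: 27 dB above -34 dB, reduced 1.5:1 to 18 dB above → -16 dB.
Stage 2: 23 dB above -39 dB, reduced 8:1 to 2.875 dB above → -36.125 dB.
Stage 3: 9.875 dB above -46 dB, reduced 20:1 to 0.49375 dB above → -45.50625 dB.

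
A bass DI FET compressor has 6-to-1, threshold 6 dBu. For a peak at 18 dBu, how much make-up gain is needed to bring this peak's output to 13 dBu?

Overshoot 12 dB → 12/6 = 2 dB after compression, so the compressed level is 6 + 2 = 8 dBu.
Make-up = target − compressed = 13 − 8 = 5 dB.

5 dB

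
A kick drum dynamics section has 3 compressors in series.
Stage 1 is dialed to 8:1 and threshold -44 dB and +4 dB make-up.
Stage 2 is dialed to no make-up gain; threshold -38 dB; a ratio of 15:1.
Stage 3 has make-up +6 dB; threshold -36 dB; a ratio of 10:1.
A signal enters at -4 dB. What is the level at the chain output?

-31.8 dB

Stage 1: overshoot 40 dB → 40/8 = 5 dB → -39 dB; +4 dB make-up → -35 dB.
Stage 2: overshoot 3 dB → 3/15 = 0.2 dB → -37.8 dB.
Stage 3: -37.8 dB ≤ -36 dB, so stage 3 doesn't engage; make-up brings it to -31.8 dB.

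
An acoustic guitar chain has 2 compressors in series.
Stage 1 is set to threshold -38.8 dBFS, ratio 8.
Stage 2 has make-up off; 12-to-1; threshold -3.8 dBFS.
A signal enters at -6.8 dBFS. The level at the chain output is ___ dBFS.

-34.8 dBFS

Stage 1: -6.8 dBFS is 32 dB over -38.8 dBFS; at 8:1 that becomes 4 dB over, giving -34.8 dBFS.
Stage 2: below threshold (-34.8 ≤ -3.8); passes unchanged; output -34.8 dBFS.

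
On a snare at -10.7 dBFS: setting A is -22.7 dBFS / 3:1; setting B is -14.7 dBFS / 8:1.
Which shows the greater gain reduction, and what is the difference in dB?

A, by 4.5 dB

A: 12 dB over, compressed to 4 dB over, so 8 dB of GR.
B: 4 dB over, compressed to 0.5 dB over, so 3.5 dB of GR.
A reduces 4.5 dB more.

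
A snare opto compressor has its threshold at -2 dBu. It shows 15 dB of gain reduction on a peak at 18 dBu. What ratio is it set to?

Input overshoot = 18 − (-2) = 20 dB.
Output overshoot = 20 − 15 = 5 dB.
Ratio = input overshoot / output overshoot = 20 / 5 = 4.

4:1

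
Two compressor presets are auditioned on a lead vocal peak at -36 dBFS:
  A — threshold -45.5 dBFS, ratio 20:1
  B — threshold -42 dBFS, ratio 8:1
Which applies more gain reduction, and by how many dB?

A, by 3.775 dB

A: GR = 9.5 − 9.5/20 = 9.025 dB.
B: GR = 6 − 6/8 = 5.25 dB.
A reduces 3.775 dB more.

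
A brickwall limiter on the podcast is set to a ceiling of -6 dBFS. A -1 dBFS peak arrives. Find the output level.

-6 dBFS

At ∞:1, everything above -6 dBFS is held at the ceiling.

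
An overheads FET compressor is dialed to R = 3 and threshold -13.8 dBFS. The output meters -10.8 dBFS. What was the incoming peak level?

The compressed level sits -10.8 − (-13.8) = 3 dB over threshold.
Input overshoot = R × output overshoot = 9 dB → input = -13.8 + 9 = -4.8 dBFS.

-4.8 dBFS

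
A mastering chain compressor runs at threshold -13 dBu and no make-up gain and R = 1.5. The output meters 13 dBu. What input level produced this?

26 dBu

The compressed level sits 13 − (-13) = 26 dB over threshold.
Undo the ratio: input overshoot = 26 × 1.5 = 39 dB, giving input = 26 dBu.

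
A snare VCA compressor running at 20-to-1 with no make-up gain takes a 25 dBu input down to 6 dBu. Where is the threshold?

Gain reduction = 25 − 6 = 19 dB; output overshoot = GR / (R − 1) = 19 / 19 = 1 dB.
Threshold = output − output overshoot = 6 − 1 = 5 dBu.

5 dBu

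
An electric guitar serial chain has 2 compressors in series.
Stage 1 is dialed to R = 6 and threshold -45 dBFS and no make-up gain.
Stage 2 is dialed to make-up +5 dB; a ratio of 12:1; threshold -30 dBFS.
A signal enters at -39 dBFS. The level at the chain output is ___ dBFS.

Stage 1: 6 dB above -45 dBFS, reduced 6:1 to 1 dB above → -44 dBFS.
Stage 2: below threshold (-44 ≤ -30); passes unchanged; make-up brings it to -39 dBFS.

-39 dBFS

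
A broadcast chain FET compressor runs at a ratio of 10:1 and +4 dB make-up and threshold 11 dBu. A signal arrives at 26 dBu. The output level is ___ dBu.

16.5 dBu

The input is 15 dB above the 11 dBu threshold.
10:1 compression reduces that to 15/10 = 1.5 dB over.
So the level is 11 + 1.5 = 12.5 dBu; make-up adds 4 dB, giving 16.5 dBu.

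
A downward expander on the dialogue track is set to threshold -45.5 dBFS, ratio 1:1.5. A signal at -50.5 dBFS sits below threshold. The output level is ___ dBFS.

-53 dBFS

The input is 5 dB below the -45.5 dBFS threshold.
A 1:1.5 expander multiplies undershoot by 1.5: 5 × 1.5 = 7.5 dB below threshold.
Output = -45.5 − 7.5 = -53 dBFS.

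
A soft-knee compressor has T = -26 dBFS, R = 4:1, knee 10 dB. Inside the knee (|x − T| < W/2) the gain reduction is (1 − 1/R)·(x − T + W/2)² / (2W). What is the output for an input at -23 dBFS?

x − T + W/2 = -23 − (-26) + 5 = 8.
GR = (1 − 1/4) × 8² / 20 = 0.75 × 64 / 20 = 2.4 dB.
Output = -23 − 2.4 = -25.4 dBFS.

-25.4 dBFS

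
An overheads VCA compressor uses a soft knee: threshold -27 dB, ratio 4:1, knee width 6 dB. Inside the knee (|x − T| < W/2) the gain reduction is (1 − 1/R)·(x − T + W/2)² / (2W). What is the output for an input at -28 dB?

-28.25 dB

x − T + W/2 = -28 − (-27) + 3 = 2.
GR = (1 − 1/4) × 2² / 12 = 0.75 × 4 / 12 = 0.25 dB.
Output = -28 − 0.25 = -28.25 dB.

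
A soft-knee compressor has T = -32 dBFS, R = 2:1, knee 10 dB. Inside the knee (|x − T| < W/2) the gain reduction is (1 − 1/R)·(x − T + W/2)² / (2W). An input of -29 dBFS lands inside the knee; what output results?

-30.6 dBFS

x − T + W/2 = -29 − (-32) + 5 = 8.
GR = (1 − 1/2) × 8² / 20 = 0.5 × 64 / 20 = 1.6 dB.
Output = -29 − 1.6 = -30.6 dBFS.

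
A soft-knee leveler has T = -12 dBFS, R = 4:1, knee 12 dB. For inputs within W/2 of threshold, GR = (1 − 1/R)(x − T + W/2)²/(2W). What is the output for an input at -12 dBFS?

-13.125 dBFS

x − T + W/2 = -12 − (-12) + 6 = 6.
GR = (1 − 1/4) × 6² / 24 = 0.75 × 36 / 24 = 1.125 dB.
Output = -12 − 1.125 = -13.125 dBFS.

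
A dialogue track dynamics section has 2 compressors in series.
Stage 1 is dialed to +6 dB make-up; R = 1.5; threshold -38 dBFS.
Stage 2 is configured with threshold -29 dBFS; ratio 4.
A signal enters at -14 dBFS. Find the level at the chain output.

Stage 1: -14 dBFS is 24 dB over -38 dBFS; at 1.5:1 that becomes 16 dB over, giving -22 dBFS; +6 dB make-up → -16 dBFS.
Stage 2: 13 dB above -29 dBFS, reduced 4:1 to 3.25 dB above → -25.75 dBFS.

-25.75 dBFS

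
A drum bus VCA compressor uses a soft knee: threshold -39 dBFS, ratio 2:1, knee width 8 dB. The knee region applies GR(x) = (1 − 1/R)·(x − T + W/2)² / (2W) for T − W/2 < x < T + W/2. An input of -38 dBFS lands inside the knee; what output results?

-38.78125 dBFS

x − T + W/2 = -38 − (-39) + 4 = 5.
GR = (1 − 1/2) × 5² / 16 = 0.5 × 25 / 16 = 0.78125 dB.
Output = -38 − 0.78125 = -38.78125 dBFS.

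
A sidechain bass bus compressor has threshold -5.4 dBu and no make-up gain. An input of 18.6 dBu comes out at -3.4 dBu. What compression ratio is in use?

Input overshoot = 18.6 − (-5.4) = 24 dB; output overshoot = -3.4 − (-5.4) = 2 dB.
Ratio = 24 / 2 = 12.

12:1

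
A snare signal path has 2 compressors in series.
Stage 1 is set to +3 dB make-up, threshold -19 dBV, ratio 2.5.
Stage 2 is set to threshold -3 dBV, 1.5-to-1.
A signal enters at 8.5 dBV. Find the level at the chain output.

-5 dBV

Stage 1: 27.5 dB above -19 dBV, reduced 2.5:1 to 11 dB above → -8 dBV; +3 dB make-up → -5 dBV.
Stage 2: -5 dBV ≤ -3 dBV, so stage 2 doesn't engage; output -5 dBV.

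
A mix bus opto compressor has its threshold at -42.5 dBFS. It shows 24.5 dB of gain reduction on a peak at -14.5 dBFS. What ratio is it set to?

8:1

Input overshoot = -14.5 − (-42.5) = 28 dB.
Output overshoot = 28 − 24.5 = 3.5 dB.
Ratio = input overshoot / output overshoot = 28 / 3.5 = 8.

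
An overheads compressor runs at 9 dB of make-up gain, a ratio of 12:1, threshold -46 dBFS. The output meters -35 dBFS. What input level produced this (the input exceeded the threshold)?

-22 dBFS

Before make-up, the level was -35 − 9 = -44 dBFS.
Post-compression overshoot = -44 − (-46) = 2 dB.
Undo the ratio: input overshoot = 2 × 12 = 24 dB, giving input = -22 dBFS.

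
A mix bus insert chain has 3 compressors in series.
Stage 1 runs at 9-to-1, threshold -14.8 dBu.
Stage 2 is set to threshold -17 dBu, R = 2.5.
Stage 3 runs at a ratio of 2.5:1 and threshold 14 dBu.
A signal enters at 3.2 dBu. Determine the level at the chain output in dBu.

Stage 1: 3.2 dBu is 18 dB over -14.8 dBu; at 9:1 that becomes 2 dB over, giving -12.8 dBu.
Stage 2: overshoot 4.2 dB → 4.2/2.5 = 1.68 dB → -15.32 dBu.
Stage 3: -15.32 dBu is at or below the 14 dBu threshold — no compression; output -15.32 dBu.

-15.32 dBu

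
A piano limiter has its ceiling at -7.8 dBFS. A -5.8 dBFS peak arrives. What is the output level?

-7.8 dBFS

The limiter clamps the peak to its -7.8 dBFS ceiling.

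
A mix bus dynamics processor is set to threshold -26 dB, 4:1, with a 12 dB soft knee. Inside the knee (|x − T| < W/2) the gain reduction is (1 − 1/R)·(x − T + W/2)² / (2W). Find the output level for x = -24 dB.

x − T + W/2 = -24 − (-26) + 6 = 8.
GR = (1 − 1/4) × 8² / 24 = 0.75 × 64 / 24 = 2 dB.
Output = -24 − 2 = -26 dB.

-26 dB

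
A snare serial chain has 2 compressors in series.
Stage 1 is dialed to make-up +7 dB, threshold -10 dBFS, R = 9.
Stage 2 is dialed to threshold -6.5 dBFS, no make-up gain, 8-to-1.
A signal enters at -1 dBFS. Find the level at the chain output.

-5.9375 dBFS

Stage 1: overshoot 9 dB → 9/9 = 1 dB → -9 dBFS; +7 dB make-up → -2 dBFS.
Stage 2: -2 dBFS is 4.5 dB over -6.5 dBFS; at 8:1 that becomes 0.5625 dB over, giving -5.9375 dBFS.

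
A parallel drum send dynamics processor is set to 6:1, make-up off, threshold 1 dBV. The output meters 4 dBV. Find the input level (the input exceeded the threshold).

Post-compression overshoot = 4 − 1 = 3 dB.
Before 6:1 compression the overshoot was 3 × 6 = 18 dB, so input = 1 + 18 = 19 dBV.

19 dBV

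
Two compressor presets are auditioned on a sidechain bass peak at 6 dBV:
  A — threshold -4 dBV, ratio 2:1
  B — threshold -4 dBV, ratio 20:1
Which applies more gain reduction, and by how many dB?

A: GR = 10 − 10/2 = 5 dB.
B: GR = 10 − 10/20 = 9.5 dB.
B reduces 4.5 dB more.

B, by 4.5 dB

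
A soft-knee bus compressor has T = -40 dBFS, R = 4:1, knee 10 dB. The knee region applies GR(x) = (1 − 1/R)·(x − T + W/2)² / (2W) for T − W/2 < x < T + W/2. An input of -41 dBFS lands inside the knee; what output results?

-41.6 dBFS

x − T + W/2 = -41 − (-40) + 5 = 4.
GR = (1 − 1/4) × 4² / 20 = 0.75 × 16 / 20 = 0.6 dB.
Output = -41 − 0.6 = -41.6 dBFS.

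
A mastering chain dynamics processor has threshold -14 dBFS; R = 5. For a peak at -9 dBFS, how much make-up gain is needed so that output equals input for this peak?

The peak compresses to -14 + 5/5 = -13 dBFS.
To reach -9 dBFS requires -9 − (-13) = 4 dB of make-up.

4 dB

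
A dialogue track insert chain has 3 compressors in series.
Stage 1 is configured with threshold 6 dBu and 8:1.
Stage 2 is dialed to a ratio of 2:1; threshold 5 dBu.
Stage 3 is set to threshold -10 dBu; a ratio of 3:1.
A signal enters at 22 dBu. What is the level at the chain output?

-4.5 dBu

Stage 1: overshoot 16 dB → 16/8 = 2 dB → 8 dBu.
Stage 2: 3 dB above 5 dBu, reduced 2:1 to 1.5 dB above → 6.5 dBu.
Stage 3: overshoot 16.5 dB → 16.5/3 = 5.5 dB → -4.5 dBu.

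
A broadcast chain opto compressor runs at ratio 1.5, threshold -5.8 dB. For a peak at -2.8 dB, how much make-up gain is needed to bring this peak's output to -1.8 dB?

2 dB

The peak compresses to -5.8 + 3/1.5 = -3.8 dB.
To reach -1.8 dB requires -1.8 − (-3.8) = 2 dB of make-up.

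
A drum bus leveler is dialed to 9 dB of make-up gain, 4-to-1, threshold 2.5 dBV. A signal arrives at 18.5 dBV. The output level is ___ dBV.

15.5 dBV

18.5 dBV sits 16 dB over threshold.
4:1 compression reduces that to 16/4 = 4 dB over.
Output = 2.5 + 4 = 6.5 dBV; make-up adds 9 dB, giving 15.5 dBV.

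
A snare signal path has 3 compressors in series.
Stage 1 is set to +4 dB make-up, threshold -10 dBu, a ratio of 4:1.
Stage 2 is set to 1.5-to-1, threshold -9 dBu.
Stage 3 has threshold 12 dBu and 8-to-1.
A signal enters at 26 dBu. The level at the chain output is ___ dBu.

-1 dBu

Stage 1: overshoot 36 dB → 36/4 = 9 dB → -1 dBu; +4 dB make-up → 3 dBu.
Stage 2: 3 dBu is 12 dB over -9 dBu; at 1.5:1 that becomes 8 dB over, giving -1 dBu.
Stage 3: -1 dBu ≤ 12 dBu, so stage 3 doesn't engage; output -1 dBu.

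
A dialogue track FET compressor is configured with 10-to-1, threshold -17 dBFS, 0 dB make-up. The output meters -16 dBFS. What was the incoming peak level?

-7 dBFS

Post-compression overshoot = -16 − (-17) = 1 dB.
Undo the ratio: input overshoot = 1 × 10 = 10 dB, giving input = -7 dBFS.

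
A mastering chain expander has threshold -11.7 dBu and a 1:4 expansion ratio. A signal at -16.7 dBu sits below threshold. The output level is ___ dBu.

Undershoot = (-11.7) − (-16.7) = 5 dB.
At 1:4, that expands to 20 dB under threshold.
Output = -11.7 − 20 = -31.7 dBu.

-31.7 dBu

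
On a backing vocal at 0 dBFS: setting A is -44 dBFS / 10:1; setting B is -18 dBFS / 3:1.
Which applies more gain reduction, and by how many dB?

A, by 27.6 dB

A: 44 dB over, compressed to 4.4 dB over, so 39.6 dB of GR.
B: 18 dB over, compressed to 6 dB over, so 12 dB of GR.
Difference: 27.6 dB in favour of A.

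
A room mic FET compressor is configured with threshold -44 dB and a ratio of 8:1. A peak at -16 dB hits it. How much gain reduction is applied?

24.5 dB

Overshoot = -16 − (-44) = 28 dB.
After 8:1 compression the overshoot becomes 28/8 = 3.5 dB.
GR = overshoot in − overshoot out = 28 − 3.5 = 24.5 dB.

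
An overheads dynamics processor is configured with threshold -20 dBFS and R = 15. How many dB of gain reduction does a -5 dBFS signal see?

The signal is 15 dB above threshold.
After 15:1 compression the overshoot becomes 15/15 = 1 dB.
GR = overshoot in − overshoot out = 15 − 1 = 14 dB.

14 dB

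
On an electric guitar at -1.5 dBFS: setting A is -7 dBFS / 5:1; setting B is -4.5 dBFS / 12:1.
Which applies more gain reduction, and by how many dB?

A: overshoot 5.5 dB → output overshoot 1.1 dB → GR 4.4 dB.
B: overshoot 3 dB → output overshoot 0.25 dB → GR 2.75 dB.
A applies 1.65 dB more gain reduction.

A, by 1.65 dB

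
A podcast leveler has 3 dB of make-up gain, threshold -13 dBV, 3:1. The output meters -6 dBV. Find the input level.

-1 dBV

Remove make-up: -6 − 3 = -9 dBV.
Post-compression overshoot = -9 − (-13) = 4 dB.
Input overshoot = R × output overshoot = 12 dB → input = -13 + 12 = -1 dBV.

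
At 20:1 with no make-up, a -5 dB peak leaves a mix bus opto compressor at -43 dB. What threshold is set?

-45 dB

Gain reduction = -5 − (-43) = 38 dB; output overshoot = GR / (R − 1) = 38 / 19 = 2 dB.
Threshold = output − output overshoot = -43 − 2 = -45 dB.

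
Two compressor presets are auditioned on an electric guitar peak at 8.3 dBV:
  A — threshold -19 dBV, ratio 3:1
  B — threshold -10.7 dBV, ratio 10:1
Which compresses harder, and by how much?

A, by 1.1 dB

A: 27.3 dB over, compressed to 9.1 dB over, so 18.2 dB of GR.
B: 19 dB over, compressed to 1.9 dB over, so 17.1 dB of GR.
A reduces 1.1 dB more.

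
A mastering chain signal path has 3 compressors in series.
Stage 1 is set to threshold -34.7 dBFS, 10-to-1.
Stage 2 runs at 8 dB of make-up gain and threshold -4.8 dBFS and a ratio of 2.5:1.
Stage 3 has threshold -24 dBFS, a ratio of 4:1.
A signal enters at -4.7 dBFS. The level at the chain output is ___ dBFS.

Stage 1: overshoot 30 dB → 30/10 = 3 dB → -31.7 dBFS.
Stage 2: -31.7 dBFS ≤ -4.8 dBFS, so stage 2 doesn't engage; make-up brings it to -23.7 dBFS.
Stage 3: 0.3 dB above -24 dBFS, reduced 4:1 to 0.075 dB above → -23.925 dBFS.

-23.925 dBFS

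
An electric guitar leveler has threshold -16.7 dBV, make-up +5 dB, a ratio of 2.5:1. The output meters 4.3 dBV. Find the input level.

23.3 dBV

Remove make-up: 4.3 − 5 = -0.7 dBV.
Post-compression overshoot = -0.7 − (-16.7) = 16 dB.
Before 2.5:1 compression the overshoot was 16 × 2.5 = 40 dB, so input = -16.7 + 40 = 23.3 dBV.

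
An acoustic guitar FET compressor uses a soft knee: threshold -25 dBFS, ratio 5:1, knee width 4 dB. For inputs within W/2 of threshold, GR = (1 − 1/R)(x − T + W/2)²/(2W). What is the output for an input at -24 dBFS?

-24.9 dBFS

x − T + W/2 = -24 − (-25) + 2 = 3.
GR = (1 − 1/5) × 3² / 8 = 0.8 × 9 / 8 = 0.9 dB.
Output = -24 − 0.9 = -24.9 dBFS.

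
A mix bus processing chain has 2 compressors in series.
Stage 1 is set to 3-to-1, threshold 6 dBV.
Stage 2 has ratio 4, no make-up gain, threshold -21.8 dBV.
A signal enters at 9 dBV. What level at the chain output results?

-14.6 dBV

Stage 1: overshoot 3 dB → 3/3 = 1 dB → 7 dBV.
Stage 2: 28.8 dB above -21.8 dBV, reduced 4:1 to 7.2 dB above → -14.6 dBV.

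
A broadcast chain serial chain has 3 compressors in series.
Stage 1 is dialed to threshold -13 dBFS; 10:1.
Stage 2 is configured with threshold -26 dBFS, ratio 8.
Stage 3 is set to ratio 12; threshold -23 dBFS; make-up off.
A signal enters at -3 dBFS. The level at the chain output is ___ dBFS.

Stage 1: 10 dB above -13 dBFS, reduced 10:1 to 1 dB above → -12 dBFS.
Stage 2: 14 dB above -26 dBFS, reduced 8:1 to 1.75 dB above → -24.25 dBFS.
Stage 3: below threshold (-24.25 ≤ -23); passes unchanged; output -24.25 dBFS.

-24.25 dBFS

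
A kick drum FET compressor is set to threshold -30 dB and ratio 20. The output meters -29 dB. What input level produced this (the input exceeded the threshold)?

Post-compression overshoot = -29 − (-30) = 1 dB.
Undo the ratio: input overshoot = 1 × 20 = 20 dB, giving input = -10 dB.

-10 dB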